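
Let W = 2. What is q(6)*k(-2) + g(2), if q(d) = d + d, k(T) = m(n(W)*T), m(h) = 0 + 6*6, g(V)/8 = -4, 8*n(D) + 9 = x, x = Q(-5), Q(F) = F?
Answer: 400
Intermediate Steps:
x = -5
n(D) = -7/4 (n(D) = -9/8 + (⅛)*(-5) = -9/8 - 5/8 = -7/4)
g(V) = -32 (g(V) = 8*(-4) = -32)
m(h) = 36 (m(h) = 0 + 36 = 36)
k(T) = 36
q(d) = 2*d
q(6)*k(-2) + g(2) = (2*6)*36 - 32 = 12*36 - 32 = 432 - 32 = 400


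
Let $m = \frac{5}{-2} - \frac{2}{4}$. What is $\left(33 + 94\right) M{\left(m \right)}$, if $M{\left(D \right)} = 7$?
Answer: $889$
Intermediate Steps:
$m = -3$ ($m = 5 \left(- \frac{1}{2}\right) - \frac{1}{2} = - \frac{5}{2} - \frac{1}{2} = -3$)
$\left(33 + 94\right) M{\left(m \right)} = \left(33 + 94\right) 7 = 127 \cdot 7 = 889$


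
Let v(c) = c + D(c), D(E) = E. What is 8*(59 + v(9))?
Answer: 616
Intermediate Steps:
v(c) = 2*c (v(c) = c + c = 2*c)
8*(59 + v(9)) = 8*(59 + 2*9) = 8*(59 + 18) = 8*77 = 616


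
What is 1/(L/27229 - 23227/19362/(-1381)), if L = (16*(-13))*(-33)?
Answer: 728074107138/184168408591 ≈ 3.9533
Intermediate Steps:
L = 6864 (L = -208*(-33) = 6864)
1/(L/27229 - 23227/19362/(-1381)) = 1/(6864/27229 - 23227/19362/(-1381)) = 1/(6864*(1/27229) - 23227*1/19362*(-1/1381)) = 1/(6864/27229 - 23227/19362*(-1/1381)) = 1/(6864/27229 + 23227/26738922) = 1/(184168408591/728074107138) = 728074107138/184168408591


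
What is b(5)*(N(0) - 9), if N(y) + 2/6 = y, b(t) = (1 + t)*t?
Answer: -280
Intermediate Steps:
b(t) = t*(1 + t)
N(y) = -⅓ + y
b(5)*(N(0) - 9) = (5*(1 + 5))*((-⅓ + 0) - 9) = (5*6)*(-⅓ - 9) = 30*(-28/3) = -280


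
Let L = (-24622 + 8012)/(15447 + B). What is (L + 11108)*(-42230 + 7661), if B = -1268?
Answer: -494914071438/1289 ≈ -3.8395e+8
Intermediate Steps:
L = -1510/1289 (L = (-24622 + 8012)/(15447 - 1268) = -16610/14179 = -16610*1/14179 = -1510/1289 ≈ -1.1715)
(L + 11108)*(-42230 + 7661) = (-1510/1289 + 11108)*(-42230 + 7661) = (14316702/1289)*(-34569) = -494914071438/1289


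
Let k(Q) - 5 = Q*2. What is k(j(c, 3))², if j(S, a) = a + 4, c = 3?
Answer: 361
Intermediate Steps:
j(S, a) = 4 + a
k(Q) = 5 + 2*Q (k(Q) = 5 + Q*2 = 5 + 2*Q)
k(j(c, 3))² = (5 + 2*(4 + 3))² = (5 + 2*7)² = (5 + 14)² = 19² = 361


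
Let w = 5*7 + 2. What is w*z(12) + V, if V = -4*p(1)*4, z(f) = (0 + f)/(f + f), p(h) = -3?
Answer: 133/2 ≈ 66.500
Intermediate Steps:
z(f) = 1/2 (z(f) = f/((2*f)) = f*(1/(2*f)) = 1/2)
V = 48 (V = -4*(-3)*4 = 12*4 = 48)
w = 37 (w = 35 + 2 = 37)
w*z(12) + V = 37*(1/2) + 48 = 37/2 + 48 = 133/2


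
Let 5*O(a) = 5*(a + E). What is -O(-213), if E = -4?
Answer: 217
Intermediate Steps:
O(a) = -4 + a (O(a) = (5*(a - 4))/5 = (5*(-4 + a))/5 = (-20 + 5*a)/5 = -4 + a)
-O(-213) = -(-4 - 213) = -1*(-217) = 217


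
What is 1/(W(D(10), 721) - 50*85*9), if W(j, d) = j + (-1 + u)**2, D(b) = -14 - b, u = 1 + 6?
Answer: -1/38238 ≈ -2.6152e-5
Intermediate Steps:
u = 7
W(j, d) = 36 + j (W(j, d) = j + (-1 + 7)**2 = j + 6**2 = j + 36 = 36 + j)
1/(W(D(10), 721) - 50*85*9) = 1/((36 + (-14 - 1*10)) - 50*85*9) = 1/((36 + (-14 - 10)) - 4250*9) = 1/((36 - 24) - 38250) = 1/(12 - 38250) = 1/(-38238) = -1/38238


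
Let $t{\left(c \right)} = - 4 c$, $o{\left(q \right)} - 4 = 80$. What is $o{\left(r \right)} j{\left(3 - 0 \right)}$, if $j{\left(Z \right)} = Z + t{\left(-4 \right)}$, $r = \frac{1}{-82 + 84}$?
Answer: $1596$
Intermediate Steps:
$r = \frac{1}{2} \approx 0.5$
$o{\left(q \right)} = 84$ ($o{\left(q \right)} = 4 + 80 = 84$)
$j{\left(Z \right)} = 16 + Z$ ($j{\left(Z \right)} = Z - -16 = Z + 16 = 16 + Z$)
$o{\left(r \right)} j{\left(3 - 0 \right)} = 84 \left(16 + \left(3 - 0\right)\right) = 84 \left(16 + \left(3 + 0\right)\right) = 84 \left(16 + 3\right) = 84 \cdot 19 = 1596$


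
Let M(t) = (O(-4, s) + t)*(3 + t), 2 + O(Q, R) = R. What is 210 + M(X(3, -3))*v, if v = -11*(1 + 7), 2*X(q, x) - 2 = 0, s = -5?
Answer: 2322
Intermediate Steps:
O(Q, R) = -2 + R
X(q, x) = 1 (X(q, x) = 1 + (½)*0 = 1 + 0 = 1)
v = -88 (v = -11*8 = -88)
M(t) = (-7 + t)*(3 + t) (M(t) = ((-2 - 5) + t)*(3 + t) = (-7 + t)*(3 + t))
210 + M(X(3, -3))*v = 210 + (-21 + 1² - 4*1)*(-88) = 210 + (-21 + 1 - 4)*(-88) = 210 - 24*(-88) = 210 + 2112 = 2322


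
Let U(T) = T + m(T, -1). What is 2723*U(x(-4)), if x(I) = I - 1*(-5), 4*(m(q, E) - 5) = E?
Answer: 62629/4 ≈ 15657.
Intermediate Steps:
m(q, E) = 5 + E/4
x(I) = 5 + I (x(I) = I + 5 = 5 + I)
U(T) = 19/4 + T (U(T) = T + (5 + (¼)*(-1)) = T + (5 - ¼) = T + 19/4 = 19/4 + T)
2723*U(x(-4)) = 2723*(19/4 + (5 - 4)) = 2723*(19/4 + 1) = 2723*(23/4) = 62629/4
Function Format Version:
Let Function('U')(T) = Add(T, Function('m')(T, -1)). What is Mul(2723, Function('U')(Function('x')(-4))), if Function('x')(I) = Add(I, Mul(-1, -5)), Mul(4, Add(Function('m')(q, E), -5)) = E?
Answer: Rational(62629, 4) ≈ 15657.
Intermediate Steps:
Function('m')(q, E) = Add(5, Mul(Rational(1, 4), E))
Function('x')(I) = Add(5, I) (Function('x')(I) = Add(I, 5) = Add(5, I))
Function('U')(T) = Add(Rational(19, 4), T) (Function('U')(T) = Add(T, Add(5, Mul(Rational(1, 4), -1))) = Add(T, Add(5, Rational(-1, 4))) = Add(T, Rational(19, 4)) = Add(Rational(19, 4), T))
Mul(2723, Function('U')(Function('x')(-4))) = Mul(2723, Add(Rational(19, 4), Add(5, -4))) = Mul(2723, Add(Rational(19, 4), 1)) = Mul(2723, Rational(23, 4)) = Rational(62629, 4)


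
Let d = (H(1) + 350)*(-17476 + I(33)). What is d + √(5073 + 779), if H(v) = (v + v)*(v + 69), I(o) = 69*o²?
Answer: 28255850 + 2*√1463 ≈ 2.8256e+7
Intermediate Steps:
H(v) = 2*v*(69 + v) (H(v) = (2*v)*(69 + v) = 2*v*(69 + v))
d = 28255850 (d = (2*1*(69 + 1) + 350)*(-17476 + 69*33²) = (2*1*70 + 350)*(-17476 + 69*1089) = (140 + 350)*(-17476 + 75141) = 490*57665 = 28255850)
d + √(5073 + 779) = 28255850 + √(5073 + 779) = 28255850 + √5852 = 28255850 + 2*√1463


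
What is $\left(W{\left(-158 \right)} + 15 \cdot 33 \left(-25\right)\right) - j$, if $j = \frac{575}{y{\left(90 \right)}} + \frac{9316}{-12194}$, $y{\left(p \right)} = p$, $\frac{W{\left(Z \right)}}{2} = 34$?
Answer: $- \frac{1351261333}{109746} \approx -12313.0$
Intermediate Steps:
$W{\left(Z \right)} = 68$ ($W{\left(Z \right)} = 2 \cdot 34 = 68$)
$j = \frac{617311}{109746}$ ($j = \frac{575}{90} + \frac{9316}{-12194} = 575 \cdot \frac{1}{90} + 9316 \left(- \frac{1}{12194}\right) = \frac{115}{18} - \frac{4658}{6097} = \frac{617311}{109746} \approx 5.6249$)
$\left(W{\left(-158 \right)} + 15 \cdot 33 \left(-25\right)\right) - j = \left(68 + 15 \cdot 33 \left(-25\right)\right) - \frac{617311}{109746} = \left(68 + 495 \left(-25\right)\right) - \frac{617311}{109746} = \left(68 - 12375\right) - \frac{617311}{109746} = -12307 - \frac{617311}{109746} = - \frac{1351261333}{109746}$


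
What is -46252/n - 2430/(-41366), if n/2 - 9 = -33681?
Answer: 259613269/348218988 ≈ 0.74555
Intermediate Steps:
n = -67344 (n = 18 + 2*(-33681) = 18 - 67362 = -67344)
-46252/n - 2430/(-41366) = -46252/(-67344) - 2430/(-41366) = -46252*(-1/67344) - 2430*(-1/41366) = 11563/16836 + 1215/20683 = 259613269/348218988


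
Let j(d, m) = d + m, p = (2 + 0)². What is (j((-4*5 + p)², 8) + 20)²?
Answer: 80656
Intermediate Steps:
p = 4 (p = 2² = 4)
(j((-4*5 + p)², 8) + 20)² = (((-4*5 + 4)² + 8) + 20)² = (((-20 + 4)² + 8) + 20)² = (((-16)² + 8) + 20)² = ((256 + 8) + 20)² = (264 + 20)² = 284² = 80656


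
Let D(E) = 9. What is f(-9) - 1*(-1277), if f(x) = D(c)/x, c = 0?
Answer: 1276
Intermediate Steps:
f(x) = 9/x
f(-9) - 1*(-1277) = 9/(-9) - 1*(-1277) = 9*(-1/9) + 1277 = -1 + 1277 = 1276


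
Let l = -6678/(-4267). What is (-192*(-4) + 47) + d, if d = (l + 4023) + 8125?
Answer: 55319799/4267 ≈ 12965.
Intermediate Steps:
l = 6678/4267 (l = -6678*(-1/4267) = 6678/4267 ≈ 1.5650)
d = 51842194/4267 (d = (6678/4267 + 4023) + 8125 = 17172819/4267 + 8125 = 51842194/4267 ≈ 12150.)
(-192*(-4) + 47) + d = (-192*(-4) + 47) + 51842194/4267 = (-96*(-8) + 47) + 51842194/4267 = (768 + 47) + 51842194/4267 = 815 + 51842194/4267 = 55319799/4267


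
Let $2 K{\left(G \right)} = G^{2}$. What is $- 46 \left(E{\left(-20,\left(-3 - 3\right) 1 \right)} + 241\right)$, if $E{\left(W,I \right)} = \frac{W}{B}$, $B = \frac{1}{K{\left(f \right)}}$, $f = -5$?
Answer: $414$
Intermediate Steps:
$K{\left(G \right)} = \frac{G^{2}}{2}$
$B = \frac{2}{25}$ ($B = \frac{1}{\frac{1}{2} \left(-5\right)^{2}} = \frac{1}{\frac{1}{2} \cdot 25} = \frac{1}{\frac{25}{2}} = \frac{2}{25} \approx 0.08$)
$E{\left(W,I \right)} = \frac{25 W}{2}$ ($E{\left(W,I \right)} = \frac{W}{\frac{2}{25}} = W \frac{25}{2} = \frac{25 W}{2}$)
$- 46 \left(E{\left(-20,\left(-3 - 3\right) 1 \right)} + 241\right) = - 46 \left(\frac{25}{2} \left(-20\right) + 241\right) = - 46 \left(-250 + 241\right) = \left(-46\right) \left(-9\right) = 414$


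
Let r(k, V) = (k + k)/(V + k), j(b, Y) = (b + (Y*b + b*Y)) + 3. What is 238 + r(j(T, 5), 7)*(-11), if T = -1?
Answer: 62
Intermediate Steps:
j(b, Y) = 3 + b + 2*Y*b (j(b, Y) = (b + (Y*b + Y*b)) + 3 = (b + 2*Y*b) + 3 = 3 + b + 2*Y*b)
r(k, V) = 2*k/(V + k) (r(k, V) = (2*k)/(V + k) = 2*k/(V + k))
238 + r(j(T, 5), 7)*(-11) = 238 + (2*(3 - 1 + 2*5*(-1))/(7 + (3 - 1 + 2*5*(-1))))*(-11) = 238 + (2*(3 - 1 - 10)/(7 + (3 - 1 - 10)))*(-11) = 238 + (2*(-8)/(7 - 8))*(-11) = 238 + (2*(-8)/(-1))*(-11) = 238 + (2*(-8)*(-1))*(-11) = 238 + 16*(-11) = 238 - 176 = 62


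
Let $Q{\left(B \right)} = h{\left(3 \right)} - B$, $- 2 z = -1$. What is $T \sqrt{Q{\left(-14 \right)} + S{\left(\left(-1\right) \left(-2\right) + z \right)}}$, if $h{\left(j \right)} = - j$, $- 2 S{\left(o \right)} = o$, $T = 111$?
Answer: $\frac{111 \sqrt{39}}{2} \approx 346.6$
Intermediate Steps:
$z = \frac{1}{2}$ ($z = \left(- \frac{1}{2}\right) \left(-1\right) = \frac{1}{2} \approx 0.5$)
$S{\left(o \right)} = - \frac{o}{2}$
$Q{\left(B \right)} = -3 - B$ ($Q{\left(B \right)} = \left(-1\right) 3 - B = -3 - B$)
$T \sqrt{Q{\left(-14 \right)} + S{\left(\left(-1\right) \left(-2\right) + z \right)}} = 111 \sqrt{\left(-3 - -14\right) - \frac{\left(-1\right) \left(-2\right) + \frac{1}{2}}{2}} = 111 \sqrt{\left(-3 + 14\right) - \frac{2 + \frac{1}{2}}{2}} = 111 \sqrt{11 - \frac{5}{4}} = 111 \sqrt{\frac{39}{4}} = 111 \frac{\sqrt{39}}{2} = \frac{111 \sqrt{39}}{2}$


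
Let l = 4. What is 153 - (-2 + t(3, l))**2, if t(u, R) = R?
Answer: 149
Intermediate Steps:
153 - (-2 + t(3, l))**2 = 153 - (-2 + 4)**2 = 153 - 1*2**2 = 153 - 1*4 = 153 - 4 = 149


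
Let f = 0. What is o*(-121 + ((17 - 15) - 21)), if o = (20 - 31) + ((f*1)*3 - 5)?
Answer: 2240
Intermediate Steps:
o = -16 (o = (20 - 31) + ((0*1)*3 - 5) = -11 + (0*3 - 5) = -11 + (0 - 5) = -11 - 5 = -16)
o*(-121 + ((17 - 15) - 21)) = -16*(-121 + ((17 - 15) - 21)) = -16*(-121 + (2 - 21)) = -16*(-121 - 19) = -16*(-140) = 2240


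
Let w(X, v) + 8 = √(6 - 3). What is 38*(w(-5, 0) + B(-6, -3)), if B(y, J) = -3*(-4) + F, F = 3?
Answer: 266 + 38*√3 ≈ 331.82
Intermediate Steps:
B(y, J) = 15 (B(y, J) = -3*(-4) + 3 = 12 + 3 = 15)
w(X, v) = -8 + √3 (w(X, v) = -8 + √(6 - 3) = -8 + √3)
38*(w(-5, 0) + B(-6, -3)) = 38*((-8 + √3) + 15) = 38*(7 + √3) = 266 + 38*√3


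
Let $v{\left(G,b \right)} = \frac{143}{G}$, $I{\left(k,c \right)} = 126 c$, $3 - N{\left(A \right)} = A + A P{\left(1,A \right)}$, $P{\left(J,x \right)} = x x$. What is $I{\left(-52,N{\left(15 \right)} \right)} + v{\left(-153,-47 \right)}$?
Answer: $- \frac{65294729}{153} \approx -4.2676 \cdot 10^{5}$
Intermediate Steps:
$P{\left(J,x \right)} = x^{2}$
$N{\left(A \right)} = 3 - A - A^{3}$ ($N{\left(A \right)} = 3 - \left(A + A A^{2}\right) = 3 - \left(A + A^{3}\right) = 3 - A - A^{3}$)
$I{\left(-52,N{\left(15 \right)} \right)} + v{\left(-153,-47 \right)} = 126 \left(3 - 15 - 15^{3}\right) + \frac{143}{-153} = 126 \left(3 - 15 - 3375\right) + 143 \left(- \frac{1}{153}\right) = 126 \left(3 - 15 - 3375\right) - \frac{143}{153} = 126 \left(-3387\right) - \frac{143}{153} = -426762 - \frac{143}{153} = - \frac{65294729}{153}$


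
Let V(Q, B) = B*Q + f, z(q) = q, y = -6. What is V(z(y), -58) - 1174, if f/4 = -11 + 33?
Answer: -738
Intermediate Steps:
f = 88 (f = 4*(-11 + 33) = 4*22 = 88)
V(Q, B) = 88 + B*Q (V(Q, B) = B*Q + 88 = 88 + B*Q)
V(z(y), -58) - 1174 = (88 - 58*(-6)) - 1174 = (88 + 348) - 1174 = 436 - 1174 = -738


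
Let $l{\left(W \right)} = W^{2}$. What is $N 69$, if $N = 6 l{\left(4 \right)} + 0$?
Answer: $6624$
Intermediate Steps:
$N = 96$ ($N = 6 \cdot 4^{2} + 0 = 6 \cdot 16 + 0 = 96 + 0 = 96$)
$N 69 = 96 \cdot 69 = 6624$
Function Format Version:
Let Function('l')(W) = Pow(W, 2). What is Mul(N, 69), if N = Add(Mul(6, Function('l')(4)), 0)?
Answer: 6624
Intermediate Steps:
N = 96 (N = Add(Mul(6, Pow(4, 2)), 0) = Add(Mul(6, 16), 0) = Add(96, 0) = 96)
Mul(N, 69) = Mul(96, 69) = 6624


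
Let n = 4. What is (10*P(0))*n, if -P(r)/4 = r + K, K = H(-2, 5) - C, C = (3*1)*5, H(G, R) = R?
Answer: 1600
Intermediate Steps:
C = 15 (C = 3*5 = 15)
K = -10 (K = 5 - 1*15 = 5 - 15 = -10)
P(r) = 40 - 4*r (P(r) = -4*(r - 10) = -4*(-10 + r) = 40 - 4*r)
(10*P(0))*n = (10*(40 - 4*0))*4 = (10*(40 + 0))*4 = (10*40)*4 = 400*4 = 1600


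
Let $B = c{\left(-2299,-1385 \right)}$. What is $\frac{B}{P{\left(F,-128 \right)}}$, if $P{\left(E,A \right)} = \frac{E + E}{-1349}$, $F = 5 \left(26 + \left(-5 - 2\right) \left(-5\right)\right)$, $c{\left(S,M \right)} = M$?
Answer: $\frac{373673}{122} \approx 3062.9$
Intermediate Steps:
$B = -1385$
$F = 305$ ($F = 5 \left(26 - -35\right) = 5 \left(26 + 35\right) = 5 \cdot 61 = 305$)
$P{\left(E,A \right)} = - \frac{2 E}{1349}$ ($P{\left(E,A \right)} = 2 E \left(- \frac{1}{1349}\right) = - \frac{2 E}{1349}$)
$\frac{B}{P{\left(F,-128 \right)}} = - \frac{1385}{\left(- \frac{2}{1349}\right) 305} = - \frac{1385}{- \frac{610}{1349}} = \left(-1385\right) \left(- \frac{1349}{610}\right) = \frac{373673}{122}$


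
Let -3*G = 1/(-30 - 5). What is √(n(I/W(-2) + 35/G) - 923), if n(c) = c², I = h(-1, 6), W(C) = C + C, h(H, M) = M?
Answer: √53974717/2 ≈ 3673.4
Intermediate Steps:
W(C) = 2*C
I = 6
G = 1/105 (G = -1/(3*(-30 - 5)) = -⅓/(-35) = -⅓*(-1/35) = 1/105 ≈ 0.0095238)
√(n(I/W(-2) + 35/G) - 923) = √((6/((2*(-2))) + 35/(1/105))² - 923) = √((6/(-4) + 35*105)² - 923) = √((6*(-¼) + 3675)² - 923) = √((-3/2 + 3675)² - 923) = √((7347/2)² - 923) = √(53978409/4 - 923) = √(53974717/4) = √53974717/2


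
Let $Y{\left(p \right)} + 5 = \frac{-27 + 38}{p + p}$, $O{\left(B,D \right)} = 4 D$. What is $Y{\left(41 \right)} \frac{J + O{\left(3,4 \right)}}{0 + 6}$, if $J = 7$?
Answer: $- \frac{3059}{164} \approx -18.652$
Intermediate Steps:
$Y{\left(p \right)} = -5 + \frac{11}{2 p}$ ($Y{\left(p \right)} = -5 + \frac{-27 + 38}{p + p} = -5 + \frac{11}{2 p}$)
$Y{\left(41 \right)} \frac{J + O{\left(3,4 \right)}}{0 + 6} = \left(-5 + \frac{11}{2 \cdot 41}\right) \frac{7 + 4 \cdot 4}{0 + 6} = \left(-5 + \frac{11}{2} \cdot \frac{1}{41}\right) \frac{7 + 16}{6} = \left(-5 + \frac{11}{82}\right) 23 \cdot \frac{1}{6} = \left(- \frac{399}{82}\right) \frac{23}{6} = - \frac{3059}{164}$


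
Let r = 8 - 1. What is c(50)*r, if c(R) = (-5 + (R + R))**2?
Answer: 63175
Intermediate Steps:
c(R) = (-5 + 2*R)**2
r = 7
c(50)*r = (-5 + 2*50)**2*7 = (-5 + 100)**2*7 = 95**2*7 = 9025*7 = 63175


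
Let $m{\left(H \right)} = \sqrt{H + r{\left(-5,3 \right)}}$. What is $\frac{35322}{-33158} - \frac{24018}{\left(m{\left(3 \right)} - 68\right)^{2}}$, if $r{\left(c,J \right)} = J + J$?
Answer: $- \frac{472812147}{70046275} \approx -6.75$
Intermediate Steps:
$r{\left(c,J \right)} = 2 J$
$m{\left(H \right)} = \sqrt{6 + H}$ ($m{\left(H \right)} = \sqrt{H + 2 \cdot 3} = \sqrt{H + 6} = \sqrt{6 + H}$)
$\frac{35322}{-33158} - \frac{24018}{\left(m{\left(3 \right)} - 68\right)^{2}} = \frac{35322}{-33158} - \frac{24018}{\left(\sqrt{6 + 3} - 68\right)^{2}} = 35322 \left(- \frac{1}{33158}\right) - \frac{24018}{\left(\sqrt{9} - 68\right)^{2}} = - \frac{17661}{16579} - \frac{24018}{\left(3 - 68\right)^{2}} = - \frac{17661}{16579} - \frac{24018}{\left(-65\right)^{2}} = - \frac{17661}{16579} - \frac{24018}{4225} = - \frac{472812147}{70046275}$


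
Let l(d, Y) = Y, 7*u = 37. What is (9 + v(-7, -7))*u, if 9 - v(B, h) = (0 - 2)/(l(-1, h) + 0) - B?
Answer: 2775/49 ≈ 56.633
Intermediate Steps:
u = 37/7 (u = (⅐)*37 = 37/7 ≈ 5.2857)
v(B, h) = 9 + B + 2/h (v(B, h) = 9 - ((0 - 2)/(h + 0) - B) = 9 - (-2/h - B) = 9 - (-B - 2/h) = 9 + (B + 2/h) = 9 + B + 2/h)
(9 + v(-7, -7))*u = (9 + (9 - 7 + 2/(-7)))*(37/7) = (9 + (9 - 7 + 2*(-⅐)))*(37/7) = (9 + (9 - 7 - 2/7))*(37/7) = (9 + 12/7)*(37/7) = (75/7)*(37/7) = 2775/49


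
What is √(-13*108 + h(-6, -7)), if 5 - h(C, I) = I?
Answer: 4*I*√87 ≈ 37.31*I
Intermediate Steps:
h(C, I) = 5 - I
√(-13*108 + h(-6, -7)) = √(-13*108 + (5 - 1*(-7))) = √(-1404 + (5 + 7)) = √(-1404 + 12) = √(-1392) = 4*I*√87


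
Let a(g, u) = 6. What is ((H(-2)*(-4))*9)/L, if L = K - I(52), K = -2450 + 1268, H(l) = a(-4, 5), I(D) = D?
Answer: 108/617 ≈ 0.17504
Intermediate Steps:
H(l) = 6
K = -1182
L = -1234 (L = -1182 - 1*52 = -1182 - 52 = -1234)
((H(-2)*(-4))*9)/L = ((6*(-4))*9)/(-1234) = -24*9*(-1/1234) = -216*(-1/1234) = 108/617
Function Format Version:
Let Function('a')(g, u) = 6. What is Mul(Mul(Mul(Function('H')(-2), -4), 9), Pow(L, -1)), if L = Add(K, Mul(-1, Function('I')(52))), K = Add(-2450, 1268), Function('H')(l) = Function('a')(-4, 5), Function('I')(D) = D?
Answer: Rational(108, 617) ≈ 0.17504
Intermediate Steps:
Function('H')(l) = 6
K = -1182
L = -1234 (L = Add(-1182, Mul(-1, 52)) = Add(-1182, -52) = -1234)
Mul(Mul(Mul(Function('H')(-2), -4), 9), Pow(L, -1)) = Mul(Mul(Mul(6, -4), 9), Pow(-1234, -1)) = Mul(Mul(-24, 9), Rational(-1, 1234)) = Mul(-216, Rational(-1, 1234)) = Rational(108, 617)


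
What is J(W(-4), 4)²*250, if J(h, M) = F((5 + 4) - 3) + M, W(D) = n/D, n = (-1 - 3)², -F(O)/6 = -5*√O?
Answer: 1354000 + 60000*√6 ≈ 1.5010e+6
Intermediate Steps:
F(O) = 30*√O (F(O) = -(-30)*√O = 30*√O)
n = 16 (n = (-4)² = 16)
W(D) = 16/D
J(h, M) = M + 30*√6 (J(h, M) = 30*√((5 + 4) - 3) + M = 30*√(9 - 3) + M = 30*√6 + M = M + 30*√6)
J(W(-4), 4)²*250 = (4 + 30*√6)²*250 = 250*(4 + 30*√6)²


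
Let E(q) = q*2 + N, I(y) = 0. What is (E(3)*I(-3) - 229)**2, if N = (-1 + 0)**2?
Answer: 52441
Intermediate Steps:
N = 1 (N = (-1)**2 = 1)
E(q) = 1 + 2*q (E(q) = q*2 + 1 = 2*q + 1 = 1 + 2*q)
(E(3)*I(-3) - 229)**2 = ((1 + 2*3)*0 - 229)**2 = ((1 + 6)*0 - 229)**2 = (7*0 - 229)**2 = (0 - 229)**2 = (-229)**2 = 52441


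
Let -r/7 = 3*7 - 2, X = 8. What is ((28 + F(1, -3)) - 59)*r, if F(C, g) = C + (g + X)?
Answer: 3325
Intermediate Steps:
F(C, g) = 8 + C + g (F(C, g) = C + (g + 8) = C + (8 + g) = 8 + C + g)
r = -133 (r = -7*(3*7 - 2) = -7*(21 - 2) = -7*19 = -133)
((28 + F(1, -3)) - 59)*r = ((28 + (8 + 1 - 3)) - 59)*(-133) = ((28 + 6) - 59)*(-133) = (34 - 59)*(-133) = -25*(-133) = 3325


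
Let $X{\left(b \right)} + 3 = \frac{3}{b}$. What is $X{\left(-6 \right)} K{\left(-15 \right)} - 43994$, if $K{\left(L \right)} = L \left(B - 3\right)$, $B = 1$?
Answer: $-44099$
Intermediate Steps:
$X{\left(b \right)} = -3 + \frac{3}{b}$
$K{\left(L \right)} = - 2 L$ ($K{\left(L \right)} = L \left(1 - 3\right) = L \left(-2\right) = - 2 L$)
$X{\left(-6 \right)} K{\left(-15 \right)} - 43994 = \left(-3 + \frac{3}{-6}\right) \left(\left(-2\right) \left(-15\right)\right) - 43994 = \left(-3 + 3 \left(- \frac{1}{6}\right)\right) 30 - 43994 = \left(-3 - \frac{1}{2}\right) 30 - 43994 = \left(- \frac{7}{2}\right) 30 - 43994 = -105 - 43994 = -44099$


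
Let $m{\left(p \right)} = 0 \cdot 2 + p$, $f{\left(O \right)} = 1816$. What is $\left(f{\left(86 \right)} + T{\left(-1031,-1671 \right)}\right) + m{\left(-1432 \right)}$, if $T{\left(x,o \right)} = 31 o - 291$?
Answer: $-51708$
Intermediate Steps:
$T{\left(x,o \right)} = -291 + 31 o$
$m{\left(p \right)} = p$ ($m{\left(p \right)} = 0 + p = p$)
$\left(f{\left(86 \right)} + T{\left(-1031,-1671 \right)}\right) + m{\left(-1432 \right)} = \left(1816 + \left(-291 + 31 \left(-1671\right)\right)\right) - 1432 = \left(1816 - 52092\right) - 1432 = -50276 - 1432 = -51708$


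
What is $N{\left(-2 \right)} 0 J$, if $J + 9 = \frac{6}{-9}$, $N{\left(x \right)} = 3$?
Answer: $0$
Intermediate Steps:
$J = - \frac{29}{3}$ ($J = -9 + \frac{6}{-9} = -9 + 6 \left(- \frac{1}{9}\right) = -9 - \frac{2}{3} = - \frac{29}{3} \approx -9.6667$)
$N{\left(-2 \right)} 0 J = 3 \cdot 0 \left(- \frac{29}{3}\right) = 0 \left(- \frac{29}{3}\right) = 0$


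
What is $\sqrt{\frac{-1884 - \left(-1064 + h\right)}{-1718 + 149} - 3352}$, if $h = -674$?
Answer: $\frac{i \sqrt{8251593798}}{1569} \approx 57.896 i$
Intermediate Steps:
$\sqrt{\frac{-1884 - \left(-1064 + h\right)}{-1718 + 149} - 3352} = \sqrt{\frac{-1884 + \left(1064 - -674\right)}{-1718 + 149} - 3352} = \sqrt{\frac{-1884 + \left(1064 + 674\right)}{-1569} - 3352} = \sqrt{\left(-1884 + 1738\right) \left(- \frac{1}{1569}\right) - 3352} = \sqrt{\left(-146\right) \left(- \frac{1}{1569}\right) - 3352} = \sqrt{\frac{146}{1569} - 3352} = \sqrt{- \frac{5259142}{1569}} = \frac{i \sqrt{8251593798}}{1569}$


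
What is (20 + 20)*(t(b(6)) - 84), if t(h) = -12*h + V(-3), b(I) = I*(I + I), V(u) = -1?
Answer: -37960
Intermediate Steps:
b(I) = 2*I**2 (b(I) = I*(2*I) = 2*I**2)
t(h) = -1 - 12*h (t(h) = -12*h - 1 = -1 - 12*h)
(20 + 20)*(t(b(6)) - 84) = (20 + 20)*((-1 - 24*6**2) - 84) = 40*((-1 - 24*36) - 84) = 40*((-1 - 12*72) - 84) = 40*((-1 - 864) - 84) = 40*(-865 - 84) = 40*(-949) = -37960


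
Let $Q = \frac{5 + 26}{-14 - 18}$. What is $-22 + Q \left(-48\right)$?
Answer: $\frac{49}{2} \approx 24.5$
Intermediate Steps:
$Q = - \frac{31}{32}$ ($Q = \frac{31}{-32} = 31 \left(- \frac{1}{32}\right) = - \frac{31}{32} \approx -0.96875$)
$-22 + Q \left(-48\right) = -22 - - \frac{93}{2} = -22 + \frac{93}{2} = \frac{49}{2}$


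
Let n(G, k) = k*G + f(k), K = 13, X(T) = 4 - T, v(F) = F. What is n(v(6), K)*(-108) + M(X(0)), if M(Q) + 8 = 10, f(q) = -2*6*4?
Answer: -3238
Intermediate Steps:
f(q) = -48 (f(q) = -12*4 = -48)
M(Q) = 2 (M(Q) = -8 + 10 = 2)
n(G, k) = -48 + G*k (n(G, k) = k*G - 48 = G*k - 48 = -48 + G*k)
n(v(6), K)*(-108) + M(X(0)) = (-48 + 6*13)*(-108) + 2 = (-48 + 78)*(-108) + 2 = 30*(-108) + 2 = -3240 + 2 = -3238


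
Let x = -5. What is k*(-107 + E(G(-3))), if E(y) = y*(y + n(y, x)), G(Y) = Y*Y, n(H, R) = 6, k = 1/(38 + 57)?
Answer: 28/95 ≈ 0.29474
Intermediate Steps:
k = 1/95 ≈ 0.010526
G(Y) = Y²
E(y) = y*(6 + y) (E(y) = y*(y + 6) = y*(6 + y))
k*(-107 + E(G(-3))) = (-107 + (-3)²*(6 + (-3)²))/95 = (-107 + 9*(6 + 9))/95 = (-107 + 9*15)/95 = (-107 + 135)/95 = (1/95)*28 = 28/95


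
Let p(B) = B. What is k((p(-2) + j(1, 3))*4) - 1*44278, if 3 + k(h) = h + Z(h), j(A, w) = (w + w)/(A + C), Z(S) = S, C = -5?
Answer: -44309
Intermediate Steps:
j(A, w) = 2*w/(-5 + A) (j(A, w) = (w + w)/(A - 5) = (2*w)/(-5 + A) = 2*w/(-5 + A))
k(h) = -3 + 2*h (k(h) = -3 + (h + h) = -3 + 2*h)
k((p(-2) + j(1, 3))*4) - 1*44278 = (-3 + 2*((-2 + 2*3/(-5 + 1))*4)) - 1*44278 = (-3 + 2*((-2 + 2*3/(-4))*4)) - 44278 = (-3 + 2*((-2 + 2*3*(-¼))*4)) - 44278 = (-3 + 2*((-2 - 3/2)*4)) - 44278 = (-3 + 2*(-7/2*4)) - 44278 = (-3 + 2*(-14)) - 44278 = (-3 - 28) - 44278 = -31 - 44278 = -44309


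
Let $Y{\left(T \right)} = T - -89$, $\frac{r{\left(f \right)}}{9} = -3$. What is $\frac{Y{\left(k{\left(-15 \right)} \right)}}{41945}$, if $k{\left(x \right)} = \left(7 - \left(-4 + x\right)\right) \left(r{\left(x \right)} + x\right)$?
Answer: $- \frac{1003}{41945} \approx -0.023912$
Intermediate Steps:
$r{\left(f \right)} = -27$ ($r{\left(f \right)} = 9 \left(-3\right) = -27$)
$k{\left(x \right)} = \left(-27 + x\right) \left(11 - x\right)$ ($k{\left(x \right)} = \left(7 - \left(-4 + x\right)\right) \left(-27 + x\right) = \left(11 - x\right) \left(-27 + x\right) = \left(-27 + x\right) \left(11 - x\right)$)
$Y{\left(T \right)} = 89 + T$ ($Y{\left(T \right)} = T + 89 = 89 + T$)
$\frac{Y{\left(k{\left(-15 \right)} \right)}}{41945} = \frac{89 - 1092}{41945} = \left(89 - 1092\right) \frac{1}{41945} = \left(-1003\right) \frac{1}{41945} = - \frac{1003}{41945}$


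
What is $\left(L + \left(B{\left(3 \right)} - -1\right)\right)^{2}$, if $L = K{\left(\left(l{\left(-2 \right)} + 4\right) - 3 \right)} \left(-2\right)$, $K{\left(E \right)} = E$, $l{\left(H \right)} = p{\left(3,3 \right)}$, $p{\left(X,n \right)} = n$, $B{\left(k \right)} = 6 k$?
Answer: $121$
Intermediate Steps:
$l{\left(H \right)} = 3$
$L = -8$ ($L = \left(\left(3 + 4\right) - 3\right) \left(-2\right) = \left(7 - 3\right) \left(-2\right) = 4 \left(-2\right) = -8$)
$\left(L + \left(B{\left(3 \right)} - -1\right)\right)^{2} = \left(-8 + \left(6 \cdot 3 - -1\right)\right)^{2} = \left(-8 + \left(18 + 1\right)\right)^{2} = \left(-8 + 19\right)^{2} = 11^{2} = 121$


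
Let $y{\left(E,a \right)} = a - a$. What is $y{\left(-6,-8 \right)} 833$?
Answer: $0$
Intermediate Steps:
$y{\left(E,a \right)} = 0$
$y{\left(-6,-8 \right)} 833 = 0 \cdot 833 = 0$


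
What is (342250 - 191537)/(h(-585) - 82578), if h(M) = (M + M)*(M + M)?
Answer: 150713/1286322 ≈ 0.11717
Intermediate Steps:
h(M) = 4*M**2 (h(M) = (2*M)*(2*M) = 4*M**2)
(342250 - 191537)/(h(-585) - 82578) = (342250 - 191537)/(4*(-585)**2 - 82578) = 150713/(4*342225 - 82578) = 150713/(1368900 - 82578) = 150713/1286322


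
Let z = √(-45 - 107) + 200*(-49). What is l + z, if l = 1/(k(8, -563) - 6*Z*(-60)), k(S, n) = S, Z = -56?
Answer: -197489601/20152 + 2*I*√38 ≈ -9800.0 + 12.329*I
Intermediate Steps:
z = -9800 + 2*I*√38 (z = √(-152) - 9800 = 2*I*√38 - 9800 = -9800 + 2*I*√38 ≈ -9800.0 + 12.329*I)
l = -1/20152 (l = 1/(8 - 6*(-56)*(-60)) = 1/(8 + 336*(-60)) = 1/(8 - 20160) = 1/(-20152) = -1/20152 ≈ -4.9623e-5)
l + z = -1/20152 + (-9800 + 2*I*√38) = -197489601/20152 + 2*I*√38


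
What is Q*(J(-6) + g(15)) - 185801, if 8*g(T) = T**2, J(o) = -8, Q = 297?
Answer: -1438591/8 ≈ -1.7982e+5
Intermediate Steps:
g(T) = T**2/8
Q*(J(-6) + g(15)) - 185801 = 297*(-8 + (1/8)*15**2) - 185801 = 297*(-8 + (1/8)*225) - 185801 = 297*(-8 + 225/8) - 185801 = 297*(161/8) - 185801 = 47817/8 - 185801 = -1438591/8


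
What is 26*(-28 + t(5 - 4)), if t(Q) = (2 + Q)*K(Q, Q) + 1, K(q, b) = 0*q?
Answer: -702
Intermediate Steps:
K(q, b) = 0
t(Q) = 1 (t(Q) = (2 + Q)*0 + 1 = 0 + 1 = 1)
26*(-28 + t(5 - 4)) = 26*(-28 + 1) = 26*(-27) = -702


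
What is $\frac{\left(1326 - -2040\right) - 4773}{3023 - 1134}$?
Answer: $- \frac{1407}{1889} \approx -0.74484$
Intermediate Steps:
$\frac{\left(1326 - -2040\right) - 4773}{3023 - 1134} = \frac{\left(1326 + 2040\right) - 4773}{1889} = \left(3366 - 4773\right) \frac{1}{1889} = \left(-1407\right) \frac{1}{1889} = - \frac{1407}{1889}$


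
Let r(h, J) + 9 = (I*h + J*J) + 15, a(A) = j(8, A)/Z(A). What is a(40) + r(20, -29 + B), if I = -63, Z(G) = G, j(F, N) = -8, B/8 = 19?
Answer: 69374/5 ≈ 13875.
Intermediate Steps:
B = 152 (B = 8*19 = 152)
a(A) = -8/A
r(h, J) = 6 + J² - 63*h (r(h, J) = -9 + ((-63*h + J*J) + 15) = -9 + ((-63*h + J²) + 15) = -9 + ((J² - 63*h) + 15) = -9 + (15 + J² - 63*h) = 6 + J² - 63*h)
a(40) + r(20, -29 + B) = -8/40 + (6 + (-29 + 152)² - 63*20) = -8*1/40 + (6 + 123² - 1260) = -⅕ + (6 + 15129 - 1260) = -⅕ + 13875 = 69374/5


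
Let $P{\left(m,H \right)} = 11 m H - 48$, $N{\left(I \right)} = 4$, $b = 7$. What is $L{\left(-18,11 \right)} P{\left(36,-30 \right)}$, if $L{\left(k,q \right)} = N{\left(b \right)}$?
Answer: $-47712$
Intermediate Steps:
$L{\left(k,q \right)} = 4$
$P{\left(m,H \right)} = -48 + 11 H m$ ($P{\left(m,H \right)} = 11 H m - 48 = -48 + 11 H m$)
$L{\left(-18,11 \right)} P{\left(36,-30 \right)} = 4 \left(-48 + 11 \left(-30\right) 36\right) = 4 \left(-48 - 11880\right) = 4 \left(-11928\right) = -47712$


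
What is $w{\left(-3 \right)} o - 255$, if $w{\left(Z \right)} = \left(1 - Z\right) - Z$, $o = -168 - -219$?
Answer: $102$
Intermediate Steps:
$o = 51$ ($o = -168 + 219 = 51$)
$w{\left(Z \right)} = 1 - 2 Z$
$w{\left(-3 \right)} o - 255 = \left(1 - -6\right) 51 - 255 = \left(1 + 6\right) 51 - 255 = 7 \cdot 51 - 255 = 357 - 255 = 102$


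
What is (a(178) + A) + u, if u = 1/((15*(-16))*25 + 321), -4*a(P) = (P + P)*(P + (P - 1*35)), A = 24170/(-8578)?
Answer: -695930367443/24357231 ≈ -28572.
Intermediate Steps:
A = -12085/4289 (A = 24170*(-1/8578) = -12085/4289 ≈ -2.8177)
a(P) = -P*(-35 + 2*P)/2 (a(P) = -(P + P)*(P + (P - 1*35))/4 = -2*P*(P + (P - 35))/4 = -2*P*(P + (-35 + P))/4 = -2*P*(-35 + 2*P)/4 = -P*(-35 + 2*P)/2)
u = -1/5679 (u = 1/(-240*25 + 321) = 1/(-6000 + 321) = 1/(-5679) = -1/5679 ≈ -0.00017609)
(a(178) + A) + u = ((1/2)*178*(35 - 2*178) - 12085/4289) - 1/5679 = ((1/2)*178*(35 - 356) - 12085/4289) - 1/5679 = ((1/2)*178*(-321) - 12085/4289) - 1/5679 = (-28569 - 12085/4289) - 1/5679 = -122544526/4289 - 1/5679 = -695930367443/24357231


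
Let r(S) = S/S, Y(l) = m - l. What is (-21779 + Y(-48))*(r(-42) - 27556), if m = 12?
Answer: 598467045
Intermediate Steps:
Y(l) = 12 - l
r(S) = 1
(-21779 + Y(-48))*(r(-42) - 27556) = (-21779 + (12 - 1*(-48)))*(1 - 27556) = (-21779 + (12 + 48))*(-27555) = (-21779 + 60)*(-27555) = -21719*(-27555) = 598467045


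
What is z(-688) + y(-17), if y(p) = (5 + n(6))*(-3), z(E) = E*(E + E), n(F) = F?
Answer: 946655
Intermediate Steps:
z(E) = 2*E**2 (z(E) = E*(2*E) = 2*E**2)
y(p) = -33 (y(p) = (5 + 6)*(-3) = 11*(-3) = -33)
z(-688) + y(-17) = 2*(-688)**2 - 33 = 2*473344 - 33 = 946688 - 33 = 946655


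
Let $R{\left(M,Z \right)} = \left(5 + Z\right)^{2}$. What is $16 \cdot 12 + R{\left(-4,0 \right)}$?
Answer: $217$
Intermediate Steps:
$16 \cdot 12 + R{\left(-4,0 \right)} = 16 \cdot 12 + \left(5 + 0\right)^{2} = 192 + 5^{2} = 192 + 25 = 217$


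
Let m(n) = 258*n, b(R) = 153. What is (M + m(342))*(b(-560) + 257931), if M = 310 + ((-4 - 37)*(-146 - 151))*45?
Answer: 164273304924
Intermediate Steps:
M = 548275 (M = 310 - 41*(-297)*45 = 310 + 12177*45 = 310 + 547965 = 548275)
(M + m(342))*(b(-560) + 257931) = (548275 + 258*342)*(153 + 257931) = (548275 + 88236)*258084 = 636511*258084 = 164273304924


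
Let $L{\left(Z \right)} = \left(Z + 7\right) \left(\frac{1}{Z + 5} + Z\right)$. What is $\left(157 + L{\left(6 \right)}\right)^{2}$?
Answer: $\frac{6749604}{121} \approx 55782.0$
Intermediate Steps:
$L{\left(Z \right)} = \left(7 + Z\right) \left(Z + \frac{1}{5 + Z}\right)$ ($L{\left(Z \right)} = \left(7 + Z\right) \left(\frac{1}{5 + Z} + Z\right) = \left(7 + Z\right) \left(Z + \frac{1}{5 + Z}\right)$)
$\left(157 + L{\left(6 \right)}\right)^{2} = \left(157 + \frac{7 + 6^{3} + 12 \cdot 6^{2} + 36 \cdot 6}{5 + 6}\right)^{2} = \left(157 + \frac{7 + 216 + 12 \cdot 36 + 216}{11}\right)^{2} = \left(157 + \frac{7 + 216 + 432 + 216}{11}\right)^{2} = \left(157 + \frac{1}{11} \cdot 871\right)^{2} = \left(157 + \frac{871}{11}\right)^{2} = \left(\frac{2598}{11}\right)^{2} = \frac{6749604}{121}$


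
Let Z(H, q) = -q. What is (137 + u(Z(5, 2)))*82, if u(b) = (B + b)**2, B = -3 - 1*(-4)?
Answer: 11316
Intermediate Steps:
B = 1 (B = -3 + 4 = 1)
u(b) = (1 + b)**2
(137 + u(Z(5, 2)))*82 = (137 + (1 - 1*2)**2)*82 = (137 + (1 - 2)**2)*82 = (137 + (-1)**2)*82 = (137 + 1)*82 = 138*82 = 11316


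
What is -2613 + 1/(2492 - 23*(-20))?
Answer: -7713575/2952 ≈ -2613.0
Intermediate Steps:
-2613 + 1/(2492 - 23*(-20)) = -2613 + 1/(2492 + 460) = -2613 + 1/2952 = -7713575/2952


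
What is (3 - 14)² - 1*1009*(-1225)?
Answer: 1236146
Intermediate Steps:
(3 - 14)² - 1*1009*(-1225) = (-11)² - 1009*(-1225) = 121 + 1236025 = 1236146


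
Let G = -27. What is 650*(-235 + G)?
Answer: -170300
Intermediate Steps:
650*(-235 + G) = 650*(-235 - 27) = 650*(-262) = -170300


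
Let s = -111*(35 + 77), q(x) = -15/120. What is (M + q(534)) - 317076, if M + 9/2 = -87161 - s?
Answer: -3134477/8 ≈ -3.9181e+5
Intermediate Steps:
q(x) = -⅛ (q(x) = -15*1/120 = -⅛)
s = -12432 (s = -111*112 = -12432)
M = -149467/2 (M = -9/2 + (-87161 - 1*(-12432)) = -9/2 + (-87161 + 12432) = -9/2 - 74729 = -149467/2 ≈ -74734.)
(M + q(534)) - 317076 = (-149467/2 - ⅛) - 317076 = -597869/8 - 317076 = -3134477/8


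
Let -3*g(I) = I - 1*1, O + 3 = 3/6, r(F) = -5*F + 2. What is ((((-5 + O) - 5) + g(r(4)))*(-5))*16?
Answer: 1480/3 ≈ 493.33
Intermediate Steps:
r(F) = 2 - 5*F
O = -5/2 (O = -3 + 3/6 = -3 + 3*(⅙) = -3 + ½ = -5/2 ≈ -2.5000)
g(I) = ⅓ - I/3 (g(I) = -(I - 1*1)/3 = -(I - 1)/3 = -(-1 + I)/3 = ⅓ - I/3)
((((-5 + O) - 5) + g(r(4)))*(-5))*16 = ((((-5 - 5/2) - 5) + (⅓ - (2 - 5*4)/3))*(-5))*16 = (((-15/2 - 5) + (⅓ - (2 - 20)/3))*(-5))*16 = ((-25/2 + (⅓ - ⅓*(-18)))*(-5))*16 = ((-25/2 + (⅓ + 6))*(-5))*16 = ((-25/2 + 19/3)*(-5))*16 = -37/6*(-5)*16 = (185/6)*16 = 1480/3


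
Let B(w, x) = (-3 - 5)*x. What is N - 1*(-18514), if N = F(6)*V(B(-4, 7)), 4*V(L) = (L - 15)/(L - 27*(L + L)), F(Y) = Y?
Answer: 109898891/5936 ≈ 18514.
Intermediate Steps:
B(w, x) = -8*x
V(L) = -(-15 + L)/(212*L) (V(L) = ((L - 15)/(L - 27*(L + L)))/4 = ((-15 + L)/(L - 54*L))/4 = ((-15 + L)/((-53*L)))/4 = ((-15 + L)*(-1/(53*L)))/4 = (-(-15 + L)/(53*L))/4 = -(-15 + L)/(212*L))
N = -213/5936 (N = 6*((15 - (-8)*7)/(212*((-8*7)))) = 6*((1/212)*(15 - 1*(-56))/(-56)) = 6*((1/212)*(-1/56)*(15 + 56)) = 6*((1/212)*(-1/56)*71) = 6*(-71/11872) = -213/5936 ≈ -0.035883)
N - 1*(-18514) = -213/5936 - 1*(-18514) = -213/5936 + 18514 = 109898891/5936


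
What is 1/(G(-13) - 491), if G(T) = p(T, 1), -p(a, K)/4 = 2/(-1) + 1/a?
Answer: -13/6275 ≈ -0.0020717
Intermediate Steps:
p(a, K) = 8 - 4/a (p(a, K) = -4*(2/(-1) + 1/a) = -4*(2*(-1) + 1/a) = -4*(-2 + 1/a) = 8 - 4/a)
G(T) = 8 - 4/T
1/(G(-13) - 491) = 1/((8 - 4/(-13)) - 491) = 1/((8 - 4*(-1/13)) - 491) = 1/((8 + 4/13) - 491) = 1/(108/13 - 491) = 1/(-6275/13) = -13/6275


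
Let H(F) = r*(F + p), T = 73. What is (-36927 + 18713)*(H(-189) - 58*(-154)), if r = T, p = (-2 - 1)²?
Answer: 76644512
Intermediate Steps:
p = 9 (p = (-3)² = 9)
r = 73
H(F) = 657 + 73*F (H(F) = 73*(F + 9) = 73*(9 + F) = 657 + 73*F)
(-36927 + 18713)*(H(-189) - 58*(-154)) = (-36927 + 18713)*((657 + 73*(-189)) - 58*(-154)) = -18214*((657 - 13797) + 8932) = -18214*(-13140 + 8932) = -18214*(-4208) = 76644512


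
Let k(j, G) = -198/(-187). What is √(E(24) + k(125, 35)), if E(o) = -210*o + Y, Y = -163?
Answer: I*√1503361/17 ≈ 72.125*I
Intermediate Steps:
k(j, G) = 18/17 (k(j, G) = -198*(-1/187) = 18/17)
E(o) = -163 - 210*o (E(o) = -210*o - 163 = -163 - 210*o)
√(E(24) + k(125, 35)) = √((-163 - 210*24) + 18/17) = √((-163 - 5040) + 18/17) = √(-5203 + 18/17) = √(-88433/17) = I*√1503361/17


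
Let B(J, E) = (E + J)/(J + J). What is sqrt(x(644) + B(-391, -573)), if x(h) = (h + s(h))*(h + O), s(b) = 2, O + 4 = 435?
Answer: 24*sqrt(184320137)/391 ≈ 833.34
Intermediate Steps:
O = 431 (O = -4 + 435 = 431)
B(J, E) = (E + J)/(2*J) (B(J, E) = (E + J)/((2*J)) = (E + J)*(1/(2*J)) = (E + J)/(2*J))
x(h) = (2 + h)*(431 + h) (x(h) = (h + 2)*(h + 431) = (2 + h)*(431 + h))
sqrt(x(644) + B(-391, -573)) = sqrt((862 + 644**2 + 433*644) + (1/2)*(-573 - 391)/(-391)) = sqrt((862 + 414736 + 278852) + (1/2)*(-1/391)*(-964)) = sqrt(694450 + 482/391) = sqrt(271530432/391) = 24*sqrt(184320137)/391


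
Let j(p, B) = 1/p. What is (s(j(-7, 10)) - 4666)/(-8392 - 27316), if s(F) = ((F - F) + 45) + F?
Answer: 8087/62489 ≈ 0.12941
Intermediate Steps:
s(F) = 45 + F (s(F) = (0 + 45) + F = 45 + F)
(s(j(-7, 10)) - 4666)/(-8392 - 27316) = ((45 + 1/(-7)) - 4666)/(-8392 - 27316) = ((45 - ⅐) - 4666)/(-35708) = (314/7 - 4666)*(-1/35708) = -32348/7*(-1/35708) = 8087/62489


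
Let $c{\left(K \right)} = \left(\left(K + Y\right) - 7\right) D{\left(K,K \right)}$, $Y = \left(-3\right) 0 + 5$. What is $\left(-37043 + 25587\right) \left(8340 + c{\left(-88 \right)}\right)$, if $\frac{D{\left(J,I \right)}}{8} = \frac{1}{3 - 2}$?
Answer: $-87294720$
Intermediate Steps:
$D{\left(J,I \right)} = 8$ ($D{\left(J,I \right)} = \frac{8}{3 - 2} = \frac{8}{1} = 8 \cdot 1 = 8$)
$Y = 5$ ($Y = 0 + 5 = 5$)
$c{\left(K \right)} = -16 + 8 K$ ($c{\left(K \right)} = \left(\left(K + 5\right) - 7\right) 8 = \left(\left(5 + K\right) - 7\right) 8 = \left(-2 + K\right) 8 = -16 + 8 K$)
$\left(-37043 + 25587\right) \left(8340 + c{\left(-88 \right)}\right) = \left(-37043 + 25587\right) \left(8340 + \left(-16 + 8 \left(-88\right)\right)\right) = - 11456 \left(8340 - 720\right) = \left(-11456\right) 7620 = -87294720$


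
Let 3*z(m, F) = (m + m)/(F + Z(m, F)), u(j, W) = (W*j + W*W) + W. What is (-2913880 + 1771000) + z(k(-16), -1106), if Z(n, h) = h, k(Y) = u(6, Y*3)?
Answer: -632012968/553 ≈ -1.1429e+6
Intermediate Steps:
u(j, W) = W + W² + W*j (u(j, W) = (W*j + W²) + W = (W² + W*j) + W = W + W² + W*j)
k(Y) = 3*Y*(7 + 3*Y) (k(Y) = (Y*3)*(1 + Y*3 + 6) = (3*Y)*(1 + 3*Y + 6) = (3*Y)*(7 + 3*Y) = 3*Y*(7 + 3*Y))
z(m, F) = m/(3*F) (z(m, F) = ((m + m)/(F + F))/3 = ((2*m)/((2*F)))/3 = ((2*m)*(1/(2*F)))/3 = (m/F)/3 = m/(3*F))
(-2913880 + 1771000) + z(k(-16), -1106) = (-2913880 + 1771000) + (⅓)*(3*(-16)*(7 + 3*(-16)))/(-1106) = -1142880 + (⅓)*(3*(-16)*(7 - 48))*(-1/1106) = -1142880 + (⅓)*(3*(-16)*(-41))*(-1/1106) = -1142880 + (⅓)*1968*(-1/1106) = -1142880 - 328/553 = -632012968/553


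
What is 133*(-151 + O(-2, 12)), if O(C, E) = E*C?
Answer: -23275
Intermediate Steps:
O(C, E) = C*E
133*(-151 + O(-2, 12)) = 133*(-151 - 2*12) = 133*(-151 - 24) = 133*(-175) = -23275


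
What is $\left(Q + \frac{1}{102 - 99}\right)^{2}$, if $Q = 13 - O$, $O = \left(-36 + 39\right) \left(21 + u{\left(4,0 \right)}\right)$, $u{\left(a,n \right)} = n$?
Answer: $\frac{22201}{9} \approx 2466.8$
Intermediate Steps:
$O = 63$ ($O = \left(-36 + 39\right) \left(21 + 0\right) = 3 \cdot 21 = 63$)
$Q = -50$ ($Q = 13 - 63 = -50$)
$\left(Q + \frac{1}{102 - 99}\right)^{2} = \left(-50 + \frac{1}{102 - 99}\right)^{2} = \left(-50 + \frac{1}{3}\right)^{2} = \left(- \frac{149}{3}\right)^{2} = \frac{22201}{9}$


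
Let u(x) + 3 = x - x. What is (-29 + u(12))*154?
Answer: -4928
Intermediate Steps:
u(x) = -3 (u(x) = -3 + (x - x) = -3 + 0 = -3)
(-29 + u(12))*154 = (-29 - 3)*154 = -32*154 = -4928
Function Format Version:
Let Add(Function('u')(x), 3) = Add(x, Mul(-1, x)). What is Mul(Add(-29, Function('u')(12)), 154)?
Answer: -4928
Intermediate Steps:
Function('u')(x) = -3 (Function('u')(x) = Add(-3, Add(x, Mul(-1, x))) = Add(-3, 0) = -3)
Mul(Add(-29, Function('u')(12)), 154) = Mul(Add(-29, -3), 154) = Mul(-32, 154) = -4928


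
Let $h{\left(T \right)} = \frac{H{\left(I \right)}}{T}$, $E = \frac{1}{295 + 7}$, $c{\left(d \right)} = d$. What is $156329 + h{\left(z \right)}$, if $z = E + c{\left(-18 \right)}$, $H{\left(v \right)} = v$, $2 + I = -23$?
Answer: $\frac{169931133}{1087} \approx 1.5633 \cdot 10^{5}$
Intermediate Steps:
$I = -25$ ($I = -2 - 23 = -25$)
$E = \frac{1}{302} \approx 0.0033113$
$z = - \frac{5435}{302}$ ($z = \frac{1}{302} - 18 = - \frac{5435}{302} \approx -17.997$)
$h{\left(T \right)} = - \frac{25}{T}$
$156329 + h{\left(z \right)} = 156329 - \frac{25}{- \frac{5435}{302}} = 156329 - - \frac{1510}{1087} = 156329 + \frac{1510}{1087} = \frac{169931133}{1087}$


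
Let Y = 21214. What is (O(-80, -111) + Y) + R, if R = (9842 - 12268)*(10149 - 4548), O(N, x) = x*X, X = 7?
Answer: -13567589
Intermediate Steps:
O(N, x) = 7*x (O(N, x) = x*7 = 7*x)
R = -13588026 (R = -2426*5601 = -13588026)
(O(-80, -111) + Y) + R = (7*(-111) + 21214) - 13588026 = (-777 + 21214) - 13588026 = 20437 - 13588026 = -13567589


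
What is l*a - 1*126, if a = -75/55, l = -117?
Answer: 369/11 ≈ 33.545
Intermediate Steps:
a = -15/11 (a = -75*1/55 = -15/11 ≈ -1.3636)
l*a - 1*126 = -117*(-15/11) - 1*126 = 1755/11 - 126 = 369/11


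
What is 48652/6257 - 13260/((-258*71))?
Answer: 162362526/19102621 ≈ 8.4995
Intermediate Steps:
48652/6257 - 13260/((-258*71)) = 48652*(1/6257) - 13260/(-18318) = 48652/6257 - 13260*(-1/18318) = 48652/6257 + 2210/3053 = 162362526/19102621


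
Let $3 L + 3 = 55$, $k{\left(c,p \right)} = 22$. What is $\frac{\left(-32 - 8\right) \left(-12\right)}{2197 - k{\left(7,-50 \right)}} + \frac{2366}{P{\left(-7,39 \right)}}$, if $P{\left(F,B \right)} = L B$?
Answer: $\frac{1079}{290} \approx 3.7207$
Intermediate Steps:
$L = \frac{52}{3}$ ($L = -1 + \frac{1}{3} \cdot 55 = -1 + \frac{55}{3} = \frac{52}{3} \approx 17.333$)
$P{\left(F,B \right)} = \frac{52 B}{3}$
$\frac{\left(-32 - 8\right) \left(-12\right)}{2197 - k{\left(7,-50 \right)}} + \frac{2366}{P{\left(-7,39 \right)}} = \frac{\left(-32 - 8\right) \left(-12\right)}{2197 - 22} + \frac{2366}{\frac{52}{3} \cdot 39} = \frac{\left(-40\right) \left(-12\right)}{2197 - 22} + \frac{2366}{676} = \frac{480}{2175} + 2366 \cdot \frac{1}{676} = 480 \cdot \frac{1}{2175} + \frac{7}{2} = \frac{32}{145} + \frac{7}{2} = \frac{1079}{290}$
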